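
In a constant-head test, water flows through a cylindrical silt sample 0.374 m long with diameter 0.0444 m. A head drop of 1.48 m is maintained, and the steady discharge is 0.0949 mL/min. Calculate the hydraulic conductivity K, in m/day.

0.0223

Cross-sectional area A = π·(d/2)² = π × (0.0444/2)² = 0.001548 m².
Convert discharge: 0.0949 mL/min = 1.582e-09 m³/s.
Darcy's law rearranged: K = Q·L / (A·Δh) = 1.582e-09 × 0.374 / (0.001548 × 1.48) = 2.581e-07 m/s = 0.02230 m/day.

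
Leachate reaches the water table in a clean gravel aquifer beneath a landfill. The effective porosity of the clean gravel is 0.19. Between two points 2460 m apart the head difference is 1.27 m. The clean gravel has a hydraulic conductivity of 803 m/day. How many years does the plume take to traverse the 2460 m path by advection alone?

3.09

Hydraulic gradient i = Δh / L = 1.27 / 2460 = 0.0005163.
Darcy flux q = K · i = 803.0 × 0.0005163 = 0.4146 m/day.
Seepage velocity v = q / n_e = 0.4146 / 0.19 = 2.182 m/day.
Travel time t = L / v = 2460 / 2.182 = 1127 days = 3.087 years.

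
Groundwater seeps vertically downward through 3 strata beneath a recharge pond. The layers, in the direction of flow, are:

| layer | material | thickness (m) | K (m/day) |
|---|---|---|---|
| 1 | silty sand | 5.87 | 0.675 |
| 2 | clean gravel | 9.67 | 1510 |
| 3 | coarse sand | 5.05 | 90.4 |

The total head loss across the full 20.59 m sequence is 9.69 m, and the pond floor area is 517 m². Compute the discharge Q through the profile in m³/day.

Flow is perpendicular to layering, so the layers act in series and the equivalent K is the thickness-weighted harmonic mean.
Total thickness L = 5.87 + 9.67 + 5.05 = 20.59 m.
Σ(b_i/K_i) = 5.87/0.675 + 9.67/1510 + 5.05/90.4 = 8.759 d.
K_eq = L / Σ(b_i/K_i) = 20.59 / 8.759 = 2.351 m/day.
Q = K_eq · A · (Δh/L) = 2.351 × 517 × (9.69/20.59) = 572.0 m³/day.

572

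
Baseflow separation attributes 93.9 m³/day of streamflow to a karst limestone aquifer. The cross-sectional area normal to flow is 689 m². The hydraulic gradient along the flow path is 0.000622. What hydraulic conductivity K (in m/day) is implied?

Hydraulic gradient i = 0.000622.
From Q = K·A·i, K = Q / (A·i) = 93.9 / (689.0 × 0.0006220) = 219.1 m/day.

219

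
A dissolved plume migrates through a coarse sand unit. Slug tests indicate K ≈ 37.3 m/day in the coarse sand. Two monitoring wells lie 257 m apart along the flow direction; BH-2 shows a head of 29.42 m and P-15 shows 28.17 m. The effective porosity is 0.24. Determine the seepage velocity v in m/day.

0.756

Hydraulic gradient i = (29.42 − 28.17) / 257 = 1.25 / 257 = 0.004864.
Darcy flux q = K · i = 37.30 × 0.004864 = 0.1814 m/day.
Seepage velocity v = q / n_e = 0.1814 / 0.24 = 0.7559 m/day.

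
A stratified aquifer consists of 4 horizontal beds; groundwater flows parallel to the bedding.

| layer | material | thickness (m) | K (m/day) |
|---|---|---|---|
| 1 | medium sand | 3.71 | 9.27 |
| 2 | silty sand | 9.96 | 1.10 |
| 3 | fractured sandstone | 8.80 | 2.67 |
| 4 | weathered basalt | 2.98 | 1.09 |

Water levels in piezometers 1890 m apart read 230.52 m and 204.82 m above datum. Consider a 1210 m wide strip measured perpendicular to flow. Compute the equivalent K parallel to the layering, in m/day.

2.83

Flow is parallel to layering, so each bed carries its own Darcy discharge and the transmissivities add.
Σ(K_i·b_i) = 9.27×3.71 + 1.10×9.96 + 2.67×8.80 + 1.09×2.98 = 72.09 m²/day.
Total thickness b = 25.45 m, so K_eq = Σ(K_i·b_i)/b = 2.833 m/day.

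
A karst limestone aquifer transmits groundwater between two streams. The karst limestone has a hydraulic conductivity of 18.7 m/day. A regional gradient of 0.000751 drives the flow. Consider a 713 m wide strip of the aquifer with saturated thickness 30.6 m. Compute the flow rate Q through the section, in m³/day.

Cross-sectional area A = 713 × 30.6 = 21818 m².
Hydraulic gradient i = 0.000751.
Darcy's law: Q = K · A · i = 18.70 × 21818 × 0.0007510 = 306.4 m³/day.

306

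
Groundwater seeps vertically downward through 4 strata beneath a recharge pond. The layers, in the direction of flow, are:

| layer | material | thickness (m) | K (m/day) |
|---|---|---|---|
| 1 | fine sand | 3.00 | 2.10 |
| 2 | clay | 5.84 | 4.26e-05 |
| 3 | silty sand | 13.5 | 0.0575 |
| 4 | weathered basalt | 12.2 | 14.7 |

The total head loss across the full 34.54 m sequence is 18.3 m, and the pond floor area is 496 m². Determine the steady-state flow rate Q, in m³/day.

0.0661

Flow is perpendicular to layering, so the layers act in series and the equivalent K is the thickness-weighted harmonic mean.
Total thickness L = 3.00 + 5.84 + 13.5 + 12.2 = 34.54 m.
Σ(b_i/K_i) = 3.00/2.10 + 5.84/4.26e-05 + 13.5/0.0575 + 12.2/14.7 = 1.373e+05 d.
K_eq = L / Σ(b_i/K_i) = 34.54 / 1.373e+05 = 0.0002515 m/day.
Q = K_eq · A · (Δh/L) = 0.0002515 × 496 × (18.3/34.54) = 0.06610 m³/day.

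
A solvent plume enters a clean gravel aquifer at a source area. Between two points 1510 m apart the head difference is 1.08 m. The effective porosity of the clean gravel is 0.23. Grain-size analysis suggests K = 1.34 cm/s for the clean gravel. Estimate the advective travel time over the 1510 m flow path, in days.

Convert K: 1.34 cm/s × 864 = 1158 m/day.
Hydraulic gradient i = Δh / L = 1.08 / 1510 = 0.0007152.
Darcy flux q = K · i = 1158 × 0.0007152 = 0.8281 m/day.
Seepage velocity v = q / n_e = 0.8281 / 0.23 = 3.600 m/day.
Travel time t = L / v = 1510 / 3.600 = 419.4 days.

419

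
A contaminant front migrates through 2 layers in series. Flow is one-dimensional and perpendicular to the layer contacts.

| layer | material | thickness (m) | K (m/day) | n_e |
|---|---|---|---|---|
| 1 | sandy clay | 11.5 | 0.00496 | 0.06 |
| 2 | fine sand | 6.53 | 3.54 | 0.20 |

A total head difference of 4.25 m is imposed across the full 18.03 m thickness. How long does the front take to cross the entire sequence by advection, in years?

With flow normal to the layers, continuity requires the same specific discharge q through every layer.
Σ(b_i/K_i) = 11.5/0.00496 + 6.53/3.54 = 2320 d.
q = Δh / Σ(b_i/K_i) = 4.25 / 2320 = 0.001832 m/day.
In each layer the seepage velocity is v_i = q/n_i, so the layer transit time is t_i = b_i·n_i / q:
  layer 1 (sandy clay): t_1 = 11.5 × 0.06 / 0.001832 = 376.7 d
  layer 2 (fine sand): t_2 = 6.53 × 0.20 / 0.001832 = 713.0 d
Total t = Σ t_i = 1090 days = 2.984 years.

2.98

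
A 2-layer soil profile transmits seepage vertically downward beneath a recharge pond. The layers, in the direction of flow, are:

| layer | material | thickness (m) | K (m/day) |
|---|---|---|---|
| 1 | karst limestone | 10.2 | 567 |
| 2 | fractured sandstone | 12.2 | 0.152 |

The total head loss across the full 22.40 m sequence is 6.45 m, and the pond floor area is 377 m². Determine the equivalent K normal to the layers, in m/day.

Flow is perpendicular to layering, so the layers act in series and the equivalent K is the thickness-weighted harmonic mean.
Total thickness L = 10.2 + 12.2 = 22.40 m.
Σ(b_i/K_i) = 10.2/567 + 12.2/0.152 = 80.28 d.
K_eq = L / Σ(b_i/K_i) = 22.40 / 80.28 = 0.2790 m/day.

0.279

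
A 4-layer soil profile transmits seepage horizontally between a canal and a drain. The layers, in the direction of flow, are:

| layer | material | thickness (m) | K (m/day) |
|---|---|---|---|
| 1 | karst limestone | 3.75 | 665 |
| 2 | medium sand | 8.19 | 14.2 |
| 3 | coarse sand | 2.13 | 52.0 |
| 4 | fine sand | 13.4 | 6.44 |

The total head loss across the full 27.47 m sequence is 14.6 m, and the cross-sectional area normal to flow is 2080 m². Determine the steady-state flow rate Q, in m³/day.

11200

Flow is perpendicular to layering, so the layers act in series and the equivalent K is the thickness-weighted harmonic mean.
Total thickness L = 3.75 + 8.19 + 2.13 + 13.4 = 27.47 m.
Σ(b_i/K_i) = 3.75/665 + 8.19/14.2 + 2.13/52.0 + 13.4/6.44 = 2.704 d.
K_eq = L / Σ(b_i/K_i) = 27.47 / 2.704 = 10.16 m/day.
Q = K_eq · A · (Δh/L) = 10.16 × 2080 × (14.6/27.47) = 11230 m³/day.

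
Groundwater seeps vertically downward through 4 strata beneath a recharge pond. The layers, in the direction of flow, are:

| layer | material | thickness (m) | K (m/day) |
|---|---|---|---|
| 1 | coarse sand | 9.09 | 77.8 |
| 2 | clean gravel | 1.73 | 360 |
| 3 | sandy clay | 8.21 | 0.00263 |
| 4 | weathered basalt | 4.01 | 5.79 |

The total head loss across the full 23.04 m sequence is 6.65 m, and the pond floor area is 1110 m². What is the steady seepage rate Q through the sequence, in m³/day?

2.36

Flow is perpendicular to layering, so the layers act in series and the equivalent K is the thickness-weighted harmonic mean.
Total thickness L = 9.09 + 1.73 + 8.21 + 4.01 = 23.04 m.
Σ(b_i/K_i) = 9.09/77.8 + 1.73/360 + 8.21/0.00263 + 4.01/5.79 = 3122 d.
K_eq = L / Σ(b_i/K_i) = 23.04 / 3122 = 0.007379 m/day.
Q = K_eq · A · (Δh/L) = 0.007379 × 1110 × (6.65/23.04) = 2.364 m³/day.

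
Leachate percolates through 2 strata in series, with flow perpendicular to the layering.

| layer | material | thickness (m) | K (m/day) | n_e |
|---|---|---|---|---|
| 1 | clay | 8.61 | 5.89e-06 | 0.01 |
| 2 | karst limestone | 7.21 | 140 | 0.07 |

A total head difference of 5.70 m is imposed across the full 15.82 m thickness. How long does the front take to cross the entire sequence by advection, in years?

With flow normal to the layers, continuity requires the same specific discharge q through every layer.
Σ(b_i/K_i) = 8.61/5.89e-06 + 7.21/140 = 1.462e+06 d.
q = Δh / Σ(b_i/K_i) = 5.70 / 1.462e+06 = 3.899e-06 m/day.
In each layer the seepage velocity is v_i = q/n_i, so the layer transit time is t_i = b_i·n_i / q:
  layer 1 (clay): t_1 = 8.61 × 0.01 / 3.899e-06 = 22081 d
  layer 2 (karst limestone): t_2 = 7.21 × 0.07 / 3.899e-06 = 1.294e+05 d
Total t = Σ t_i = 1.515e+05 days = 414.8 years.

415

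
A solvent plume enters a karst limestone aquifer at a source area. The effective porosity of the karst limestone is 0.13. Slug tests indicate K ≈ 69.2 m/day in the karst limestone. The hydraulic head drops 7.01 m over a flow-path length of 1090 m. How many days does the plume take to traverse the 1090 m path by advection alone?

Hydraulic gradient i = Δh / L = 7.01 / 1090 = 0.006431.
Darcy flux q = K · i = 69.20 × 0.006431 = 0.4450 m/day.
Seepage velocity v = q / n_e = 0.4450 / 0.13 = 3.423 m/day.
Travel time t = L / v = 1090 / 3.423 = 318.4 days.

318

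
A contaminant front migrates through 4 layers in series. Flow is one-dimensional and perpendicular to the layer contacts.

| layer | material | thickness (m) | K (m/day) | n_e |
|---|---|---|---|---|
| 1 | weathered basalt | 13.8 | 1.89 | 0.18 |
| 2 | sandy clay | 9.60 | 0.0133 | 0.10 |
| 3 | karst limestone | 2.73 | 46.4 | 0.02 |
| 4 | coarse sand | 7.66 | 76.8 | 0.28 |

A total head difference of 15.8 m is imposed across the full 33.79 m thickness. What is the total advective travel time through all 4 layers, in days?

With flow normal to the layers, continuity requires the same specific discharge q through every layer.
Σ(b_i/K_i) = 13.8/1.89 + 9.60/0.0133 + 2.73/46.4 + 7.66/76.8 = 729.3 d.
q = Δh / Σ(b_i/K_i) = 15.8 / 729.3 = 0.02167 m/day.
In each layer the seepage velocity is v_i = q/n_i, so the layer transit time is t_i = b_i·n_i / q:
  layer 1 (weathered basalt): t_1 = 13.8 × 0.18 / 0.02167 = 114.7 d
  layer 2 (sandy clay): t_2 = 9.60 × 0.10 / 0.02167 = 44.31 d
  layer 3 (karst limestone): t_3 = 2.73 × 0.02 / 0.02167 = 2.520 d
  layer 4 (coarse sand): t_4 = 7.66 × 0.28 / 0.02167 = 99.00 d
Total t = Σ t_i = 260.5 days.

260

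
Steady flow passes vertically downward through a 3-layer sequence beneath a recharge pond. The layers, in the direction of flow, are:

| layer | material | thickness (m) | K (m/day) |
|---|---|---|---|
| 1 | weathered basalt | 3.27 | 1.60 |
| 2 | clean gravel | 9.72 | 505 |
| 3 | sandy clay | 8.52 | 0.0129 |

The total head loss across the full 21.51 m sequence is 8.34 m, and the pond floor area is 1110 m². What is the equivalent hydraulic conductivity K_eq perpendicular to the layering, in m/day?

0.0325

Flow is perpendicular to layering, so the layers act in series and the equivalent K is the thickness-weighted harmonic mean.
Total thickness L = 3.27 + 9.72 + 8.52 = 21.51 m.
Σ(b_i/K_i) = 3.27/1.60 + 9.72/505 + 8.52/0.0129 = 662.5 d.
K_eq = L / Σ(b_i/K_i) = 21.51 / 662.5 = 0.03247 m/day.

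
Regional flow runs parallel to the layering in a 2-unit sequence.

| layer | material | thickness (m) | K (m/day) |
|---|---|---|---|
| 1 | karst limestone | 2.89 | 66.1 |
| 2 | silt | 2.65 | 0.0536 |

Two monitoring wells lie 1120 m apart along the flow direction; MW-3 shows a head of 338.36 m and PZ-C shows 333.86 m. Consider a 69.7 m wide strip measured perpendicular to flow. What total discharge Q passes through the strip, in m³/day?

53.5

Flow is parallel to layering, so each bed carries its own Darcy discharge and the transmissivities add.
Σ(K_i·b_i) = 66.1×2.89 + 0.0536×2.65 = 191.2 m²/day.
Hydraulic gradient i = (338.36 − 333.86) / 1120 = 4.5 / 1120 = 0.004018.
Q = Σ(K_i·b_i) · W · i = 191.2 × 69.7 × 0.004018 = 53.54 m³/day.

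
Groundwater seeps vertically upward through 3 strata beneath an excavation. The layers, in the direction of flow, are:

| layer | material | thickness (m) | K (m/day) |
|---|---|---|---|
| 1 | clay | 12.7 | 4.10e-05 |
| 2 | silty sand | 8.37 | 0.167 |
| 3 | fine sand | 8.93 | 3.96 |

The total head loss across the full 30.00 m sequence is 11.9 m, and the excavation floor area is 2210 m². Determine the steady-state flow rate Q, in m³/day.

0.0849

Flow is perpendicular to layering, so the layers act in series and the equivalent K is the thickness-weighted harmonic mean.
Total thickness L = 12.7 + 8.37 + 8.93 = 30.00 m.
Σ(b_i/K_i) = 12.7/4.10e-05 + 8.37/0.167 + 8.93/3.96 = 3.098e+05 d.
K_eq = L / Σ(b_i/K_i) = 30.00 / 3.098e+05 = 9.683e-05 m/day.
Q = K_eq · A · (Δh/L) = 9.683e-05 × 2210 × (11.9/30.00) = 0.08489 m³/day.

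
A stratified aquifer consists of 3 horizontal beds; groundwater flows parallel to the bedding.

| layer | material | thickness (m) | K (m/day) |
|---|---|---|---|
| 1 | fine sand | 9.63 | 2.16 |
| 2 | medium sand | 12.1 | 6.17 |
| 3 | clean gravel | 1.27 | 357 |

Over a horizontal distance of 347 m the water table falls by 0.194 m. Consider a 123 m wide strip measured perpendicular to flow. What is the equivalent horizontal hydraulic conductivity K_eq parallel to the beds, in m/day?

23.9

Flow is parallel to layering, so each bed carries its own Darcy discharge and the transmissivities add.
Σ(K_i·b_i) = 2.16×9.63 + 6.17×12.1 + 357×1.27 = 548.8 m²/day.
Total thickness b = 23.00 m, so K_eq = Σ(K_i·b_i)/b = 23.86 m/day.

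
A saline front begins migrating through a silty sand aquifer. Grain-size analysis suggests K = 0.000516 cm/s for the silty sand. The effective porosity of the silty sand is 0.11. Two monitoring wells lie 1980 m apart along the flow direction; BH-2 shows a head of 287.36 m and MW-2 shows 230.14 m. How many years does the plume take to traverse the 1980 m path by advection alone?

Convert K: 0.000516 cm/s × 864 = 0.4458 m/day.
Hydraulic gradient i = (287.36 − 230.14) / 1980 = 57.22 / 1980 = 0.02890.
Darcy flux q = K · i = 0.4458 × 0.02890 = 0.01288 m/day.
Seepage velocity v = q / n_e = 0.01288 / 0.11 = 0.1171 m/day.
Travel time t = L / v = 1980 / 0.1171 = 16905 days = 46.28 years.

46.3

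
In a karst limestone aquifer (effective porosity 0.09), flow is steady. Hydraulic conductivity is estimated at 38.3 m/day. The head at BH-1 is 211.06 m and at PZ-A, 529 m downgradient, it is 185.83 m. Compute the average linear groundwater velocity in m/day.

20.3

Hydraulic gradient i = (211.06 − 185.83) / 529 = 25.23 / 529 = 0.04769.
Darcy flux q = K · i = 38.30 × 0.04769 = 1.827 m/day.
Seepage velocity v = q / n_e = 1.827 / 0.09 = 20.30 m/day.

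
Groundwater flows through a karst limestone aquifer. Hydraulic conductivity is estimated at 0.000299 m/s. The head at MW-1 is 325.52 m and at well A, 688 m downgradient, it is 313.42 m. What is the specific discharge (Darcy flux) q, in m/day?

0.454

Convert K: 0.000299 m/s × 86400 = 25.83 m/day.
Hydraulic gradient i = (325.52 − 313.42) / 688 = 12.1 / 688 = 0.01759.
Specific discharge q = K · i = 25.83 × 0.01759 = 0.4543 m/day.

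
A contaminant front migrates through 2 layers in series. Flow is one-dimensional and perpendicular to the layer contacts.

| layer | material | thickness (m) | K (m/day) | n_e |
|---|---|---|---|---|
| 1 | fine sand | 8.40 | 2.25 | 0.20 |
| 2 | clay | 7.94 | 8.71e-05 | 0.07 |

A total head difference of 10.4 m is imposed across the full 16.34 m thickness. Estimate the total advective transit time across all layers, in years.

53.7

With flow normal to the layers, continuity requires the same specific discharge q through every layer.
Σ(b_i/K_i) = 8.40/2.25 + 7.94/8.71e-05 = 91163 d.
q = Δh / Σ(b_i/K_i) = 10.4 / 91163 = 0.0001141 m/day.
In each layer the seepage velocity is v_i = q/n_i, so the layer transit time is t_i = b_i·n_i / q:
  layer 1 (fine sand): t_1 = 8.40 × 0.20 / 0.0001141 = 14726 d
  layer 2 (clay): t_2 = 7.94 × 0.07 / 0.0001141 = 4872 d
Total t = Σ t_i = 19598 days = 53.66 years.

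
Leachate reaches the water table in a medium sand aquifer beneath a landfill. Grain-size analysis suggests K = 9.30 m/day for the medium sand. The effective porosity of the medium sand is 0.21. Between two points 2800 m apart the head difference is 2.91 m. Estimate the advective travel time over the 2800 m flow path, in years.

167

Hydraulic gradient i = Δh / L = 2.91 / 2800 = 0.001039.
Darcy flux q = K · i = 9.300 × 0.001039 = 0.009665 m/day.
Seepage velocity v = q / n_e = 0.009665 / 0.21 = 0.04603 m/day.
Travel time t = L / v = 2800 / 0.04603 = 60836 days = 166.6 years.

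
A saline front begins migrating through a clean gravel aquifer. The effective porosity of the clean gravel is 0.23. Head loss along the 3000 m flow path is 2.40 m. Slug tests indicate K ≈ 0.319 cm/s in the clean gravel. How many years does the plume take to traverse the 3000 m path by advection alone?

Convert K: 0.319 cm/s × 864 = 275.6 m/day.
Hydraulic gradient i = Δh / L = 2.40 / 3000 = 0.0008000.
Darcy flux q = K · i = 275.6 × 0.0008000 = 0.2205 m/day.
Seepage velocity v = q / n_e = 0.2205 / 0.23 = 0.9587 m/day.
Travel time t = L / v = 3000 / 0.9587 = 3129 days = 8.568 years.

8.57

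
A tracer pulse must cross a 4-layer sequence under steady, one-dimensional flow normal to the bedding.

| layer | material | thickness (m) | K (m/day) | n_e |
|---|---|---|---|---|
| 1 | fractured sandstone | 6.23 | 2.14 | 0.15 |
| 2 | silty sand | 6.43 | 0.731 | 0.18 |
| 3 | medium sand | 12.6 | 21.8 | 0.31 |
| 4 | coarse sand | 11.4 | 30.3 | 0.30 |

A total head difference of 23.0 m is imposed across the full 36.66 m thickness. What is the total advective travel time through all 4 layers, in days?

5.18

With flow normal to the layers, continuity requires the same specific discharge q through every layer.
Σ(b_i/K_i) = 6.23/2.14 + 6.43/0.731 + 12.6/21.8 + 11.4/30.3 = 12.66 d.
q = Δh / Σ(b_i/K_i) = 23.0 / 12.66 = 1.817 m/day.
In each layer the seepage velocity is v_i = q/n_i, so the layer transit time is t_i = b_i·n_i / q:
  layer 1 (fractured sandstone): t_1 = 6.23 × 0.15 / 1.817 = 0.5144 d
  layer 2 (silty sand): t_2 = 6.43 × 0.18 / 1.817 = 0.6372 d
  layer 3 (medium sand): t_3 = 12.6 × 0.31 / 1.817 = 2.150 d
  layer 4 (coarse sand): t_4 = 11.4 × 0.30 / 1.817 = 1.883 d
Total t = Σ t_i = 5.185 days.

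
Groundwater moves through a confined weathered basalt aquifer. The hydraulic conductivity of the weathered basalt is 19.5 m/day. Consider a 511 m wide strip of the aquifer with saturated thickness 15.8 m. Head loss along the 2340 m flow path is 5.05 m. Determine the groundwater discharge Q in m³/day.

Cross-sectional area A = 511 × 15.8 = 8074 m².
Hydraulic gradient i = Δh / L = 5.05 / 2340 = 0.002158.
Darcy's law: Q = K · A · i = 19.50 × 8074 × 0.002158 = 339.8 m³/day.

340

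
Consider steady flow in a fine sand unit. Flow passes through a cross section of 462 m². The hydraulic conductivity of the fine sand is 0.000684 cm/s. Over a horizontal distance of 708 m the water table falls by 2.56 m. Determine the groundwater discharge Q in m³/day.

Convert K: 0.000684 cm/s × 864 = 0.5910 m/day.
Hydraulic gradient i = Δh / L = 2.56 / 708 = 0.003616.
Darcy's law: Q = K · A · i = 0.5910 × 462.0 × 0.003616 = 0.9872 m³/day.

0.987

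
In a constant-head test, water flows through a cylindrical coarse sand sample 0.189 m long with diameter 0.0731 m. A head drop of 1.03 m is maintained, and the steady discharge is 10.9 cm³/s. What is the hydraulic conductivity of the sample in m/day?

Cross-sectional area A = π·(d/2)² = π × (0.0731/2)² = 0.004197 m².
Convert discharge: 10.9 cm³/s = 1.090e-05 m³/s.
Darcy's law rearranged: K = Q·L / (A·Δh) = 1.090e-05 × 0.189 / (0.004197 × 1.03) = 0.0004766 m/s = 41.18 m/day.

41.2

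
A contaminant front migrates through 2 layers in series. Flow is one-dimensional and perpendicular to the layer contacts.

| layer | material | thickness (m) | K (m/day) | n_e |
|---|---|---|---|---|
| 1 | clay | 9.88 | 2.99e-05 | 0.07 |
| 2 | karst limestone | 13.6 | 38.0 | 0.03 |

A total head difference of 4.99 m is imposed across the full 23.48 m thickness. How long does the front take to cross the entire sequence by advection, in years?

With flow normal to the layers, continuity requires the same specific discharge q through every layer.
Σ(b_i/K_i) = 9.88/2.99e-05 + 13.6/38.0 = 3.304e+05 d.
q = Δh / Σ(b_i/K_i) = 4.99 / 3.304e+05 = 1.510e-05 m/day.
In each layer the seepage velocity is v_i = q/n_i, so the layer transit time is t_i = b_i·n_i / q:
  layer 1 (clay): t_1 = 9.88 × 0.07 / 1.510e-05 = 45797 d
  layer 2 (karst limestone): t_2 = 13.6 × 0.03 / 1.510e-05 = 27018 d
Total t = Σ t_i = 72815 days = 199.4 years.

199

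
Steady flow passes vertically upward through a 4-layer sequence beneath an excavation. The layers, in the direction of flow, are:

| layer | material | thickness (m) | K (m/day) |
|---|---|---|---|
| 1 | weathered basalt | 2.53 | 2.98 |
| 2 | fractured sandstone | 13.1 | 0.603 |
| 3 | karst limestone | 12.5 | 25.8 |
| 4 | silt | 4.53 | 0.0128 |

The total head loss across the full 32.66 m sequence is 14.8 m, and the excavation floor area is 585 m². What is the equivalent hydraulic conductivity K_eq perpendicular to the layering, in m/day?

Flow is perpendicular to layering, so the layers act in series and the equivalent K is the thickness-weighted harmonic mean.
Total thickness L = 2.53 + 13.1 + 12.5 + 4.53 = 32.66 m.
Σ(b_i/K_i) = 2.53/2.98 + 13.1/0.603 + 12.5/25.8 + 4.53/0.0128 = 377.0 d.
K_eq = L / Σ(b_i/K_i) = 32.66 / 377.0 = 0.08664 m/day.

0.0866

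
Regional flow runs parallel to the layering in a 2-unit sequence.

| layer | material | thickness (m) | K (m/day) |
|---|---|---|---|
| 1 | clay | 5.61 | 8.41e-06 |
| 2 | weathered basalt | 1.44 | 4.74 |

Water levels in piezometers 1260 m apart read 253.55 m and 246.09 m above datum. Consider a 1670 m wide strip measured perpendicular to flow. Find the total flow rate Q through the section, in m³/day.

Flow is parallel to layering, so each bed carries its own Darcy discharge and the transmissivities add.
Σ(K_i·b_i) = 8.41e-06×5.61 + 4.74×1.44 = 6.826 m²/day.
Hydraulic gradient i = (253.55 − 246.09) / 1260 = 7.46 / 1260 = 0.005921.
Q = Σ(K_i·b_i) · W · i = 6.826 × 1670 × 0.005921 = 67.49 m³/day.

67.5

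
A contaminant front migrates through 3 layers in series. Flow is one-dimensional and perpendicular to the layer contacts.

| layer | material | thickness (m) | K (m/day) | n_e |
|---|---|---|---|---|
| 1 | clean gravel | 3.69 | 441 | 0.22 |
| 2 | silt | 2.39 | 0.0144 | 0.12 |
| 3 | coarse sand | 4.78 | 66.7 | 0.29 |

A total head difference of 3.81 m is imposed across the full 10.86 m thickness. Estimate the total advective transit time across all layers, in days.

108

With flow normal to the layers, continuity requires the same specific discharge q through every layer.
Σ(b_i/K_i) = 3.69/441 + 2.39/0.0144 + 4.78/66.7 = 166.1 d.
q = Δh / Σ(b_i/K_i) = 3.81 / 166.1 = 0.02294 m/day.
In each layer the seepage velocity is v_i = q/n_i, so the layer transit time is t_i = b_i·n_i / q:
  layer 1 (clean gravel): t_1 = 3.69 × 0.22 / 0.02294 = 35.38 d
  layer 2 (silt): t_2 = 2.39 × 0.12 / 0.02294 = 12.50 d
  layer 3 (coarse sand): t_3 = 4.78 × 0.29 / 0.02294 = 60.42 d
Total t = Σ t_i = 108.3 days.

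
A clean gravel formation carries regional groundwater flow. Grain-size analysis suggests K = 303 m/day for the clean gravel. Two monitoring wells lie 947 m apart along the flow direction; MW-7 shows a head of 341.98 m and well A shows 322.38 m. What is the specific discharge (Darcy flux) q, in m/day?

Hydraulic gradient i = (341.98 − 322.38) / 947 = 19.6 / 947 = 0.02070.
Specific discharge q = K · i = 303.0 × 0.02070 = 6.271 m/day.

6.27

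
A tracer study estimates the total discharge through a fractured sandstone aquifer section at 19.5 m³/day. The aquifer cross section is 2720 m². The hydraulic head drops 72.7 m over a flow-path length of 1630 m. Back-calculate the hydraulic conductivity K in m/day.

Hydraulic gradient i = Δh / L = 72.7 / 1630 = 0.04460.
From Q = K·A·i, K = Q / (A·i) = 19.5 / (2720 × 0.04460) = 0.1607 m/day.

0.161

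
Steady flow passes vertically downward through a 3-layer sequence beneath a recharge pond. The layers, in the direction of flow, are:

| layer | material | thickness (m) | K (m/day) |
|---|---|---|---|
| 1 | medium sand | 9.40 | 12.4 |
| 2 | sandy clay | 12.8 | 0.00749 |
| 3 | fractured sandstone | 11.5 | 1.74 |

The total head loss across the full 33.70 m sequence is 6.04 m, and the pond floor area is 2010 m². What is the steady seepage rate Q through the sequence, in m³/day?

7.07

Flow is perpendicular to layering, so the layers act in series and the equivalent K is the thickness-weighted harmonic mean.
Total thickness L = 9.40 + 12.8 + 11.5 = 33.70 m.
Σ(b_i/K_i) = 9.40/12.4 + 12.8/0.00749 + 11.5/1.74 = 1716 d.
K_eq = L / Σ(b_i/K_i) = 33.70 / 1716 = 0.01964 m/day.
Q = K_eq · A · (Δh/L) = 0.01964 × 2010 × (6.04/33.70) = 7.074 m³/day.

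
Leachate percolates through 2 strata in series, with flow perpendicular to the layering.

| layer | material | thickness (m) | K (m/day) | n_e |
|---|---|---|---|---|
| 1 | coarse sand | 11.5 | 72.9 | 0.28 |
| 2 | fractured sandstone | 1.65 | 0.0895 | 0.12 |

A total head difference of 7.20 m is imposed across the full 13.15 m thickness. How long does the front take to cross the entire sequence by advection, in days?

With flow normal to the layers, continuity requires the same specific discharge q through every layer.
Σ(b_i/K_i) = 11.5/72.9 + 1.65/0.0895 = 18.59 d.
q = Δh / Σ(b_i/K_i) = 7.20 / 18.59 = 0.3872 m/day.
In each layer the seepage velocity is v_i = q/n_i, so the layer transit time is t_i = b_i·n_i / q:
  layer 1 (coarse sand): t_1 = 11.5 × 0.28 / 0.3872 = 8.315 d
  layer 2 (fractured sandstone): t_2 = 1.65 × 0.12 / 0.3872 = 0.5113 d
Total t = Σ t_i = 8.827 days.

8.83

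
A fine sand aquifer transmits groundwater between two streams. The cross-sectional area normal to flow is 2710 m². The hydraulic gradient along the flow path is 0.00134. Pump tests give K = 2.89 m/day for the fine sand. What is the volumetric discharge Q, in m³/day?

10.5

Hydraulic gradient i = 0.00134.
Darcy's law: Q = K · A · i = 2.890 × 2710 × 0.001340 = 10.49 m³/day.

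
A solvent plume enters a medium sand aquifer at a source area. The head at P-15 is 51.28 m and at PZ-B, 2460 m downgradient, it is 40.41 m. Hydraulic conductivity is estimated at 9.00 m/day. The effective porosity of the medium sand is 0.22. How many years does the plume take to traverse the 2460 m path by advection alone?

37.3

Hydraulic gradient i = (51.28 − 40.41) / 2460 = 10.87 / 2460 = 0.004419.
Darcy flux q = K · i = 9.000 × 0.004419 = 0.03977 m/day.
Seepage velocity v = q / n_e = 0.03977 / 0.22 = 0.1808 m/day.
Travel time t = L / v = 2460 / 0.1808 = 13609 days = 37.26 years.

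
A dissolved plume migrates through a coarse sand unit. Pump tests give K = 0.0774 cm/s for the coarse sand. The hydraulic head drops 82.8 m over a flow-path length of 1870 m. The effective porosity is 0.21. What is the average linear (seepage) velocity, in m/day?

14.1

Convert K: 0.0774 cm/s × 864 = 66.87 m/day.
Hydraulic gradient i = Δh / L = 82.8 / 1870 = 0.04428.
Darcy flux q = K · i = 66.87 × 0.04428 = 2.961 m/day.
Seepage velocity v = q / n_e = 2.961 / 0.21 = 14.10 m/day.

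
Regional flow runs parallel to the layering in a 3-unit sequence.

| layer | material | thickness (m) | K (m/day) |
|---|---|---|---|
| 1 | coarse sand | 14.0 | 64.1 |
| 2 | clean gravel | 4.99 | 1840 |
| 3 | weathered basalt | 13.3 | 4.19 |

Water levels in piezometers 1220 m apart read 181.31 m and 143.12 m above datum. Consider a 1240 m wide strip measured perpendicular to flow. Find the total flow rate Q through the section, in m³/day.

Flow is parallel to layering, so each bed carries its own Darcy discharge and the transmissivities add.
Σ(K_i·b_i) = 64.1×14.0 + 1840×4.99 + 4.19×13.3 = 10135 m²/day.
Hydraulic gradient i = (181.31 − 143.12) / 1220 = 38.19 / 1220 = 0.03130.
Q = Σ(K_i·b_i) · W · i = 10135 × 1240 × 0.03130 = 3.934e+05 m³/day.

393000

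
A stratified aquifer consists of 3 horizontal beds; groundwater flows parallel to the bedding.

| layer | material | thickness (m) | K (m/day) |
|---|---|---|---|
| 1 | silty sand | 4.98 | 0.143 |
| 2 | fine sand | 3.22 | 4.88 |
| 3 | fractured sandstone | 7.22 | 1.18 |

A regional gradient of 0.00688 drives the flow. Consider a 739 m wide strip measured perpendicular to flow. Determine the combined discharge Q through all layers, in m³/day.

Flow is parallel to layering, so each bed carries its own Darcy discharge and the transmissivities add.
Σ(K_i·b_i) = 0.143×4.98 + 4.88×3.22 + 1.18×7.22 = 24.95 m²/day.
Hydraulic gradient i = 0.00688.
Q = Σ(K_i·b_i) · W · i = 24.95 × 739 × 0.006880 = 126.8 m³/day.

127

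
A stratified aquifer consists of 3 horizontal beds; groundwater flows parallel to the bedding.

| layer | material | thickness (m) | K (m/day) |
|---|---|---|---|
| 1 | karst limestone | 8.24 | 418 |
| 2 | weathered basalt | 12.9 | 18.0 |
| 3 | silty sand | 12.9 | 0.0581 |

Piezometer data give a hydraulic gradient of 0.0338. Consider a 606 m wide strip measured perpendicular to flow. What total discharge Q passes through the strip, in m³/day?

75300

Flow is parallel to layering, so each bed carries its own Darcy discharge and the transmissivities add.
Σ(K_i·b_i) = 418×8.24 + 18.0×12.9 + 0.0581×12.9 = 3677 m²/day.
Hydraulic gradient i = 0.0338.
Q = Σ(K_i·b_i) · W · i = 3677 × 606 × 0.03380 = 75321 m³/day.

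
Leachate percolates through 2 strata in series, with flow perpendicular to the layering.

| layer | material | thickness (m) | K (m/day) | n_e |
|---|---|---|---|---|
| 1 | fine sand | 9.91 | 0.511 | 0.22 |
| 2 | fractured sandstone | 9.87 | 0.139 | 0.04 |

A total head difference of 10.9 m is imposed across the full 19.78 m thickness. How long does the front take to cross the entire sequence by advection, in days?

21.4

With flow normal to the layers, continuity requires the same specific discharge q through every layer.
Σ(b_i/K_i) = 9.91/0.511 + 9.87/0.139 = 90.40 d.
q = Δh / Σ(b_i/K_i) = 10.9 / 90.40 = 0.1206 m/day.
In each layer the seepage velocity is v_i = q/n_i, so the layer transit time is t_i = b_i·n_i / q:
  layer 1 (fine sand): t_1 = 9.91 × 0.22 / 0.1206 = 18.08 d
  layer 2 (fractured sandstone): t_2 = 9.87 × 0.04 / 0.1206 = 3.274 d
Total t = Σ t_i = 21.36 days.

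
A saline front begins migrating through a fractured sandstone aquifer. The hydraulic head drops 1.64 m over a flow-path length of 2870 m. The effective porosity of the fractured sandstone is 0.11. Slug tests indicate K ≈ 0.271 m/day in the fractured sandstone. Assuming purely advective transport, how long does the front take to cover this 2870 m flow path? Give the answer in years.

5580

Hydraulic gradient i = Δh / L = 1.64 / 2870 = 0.0005714.
Darcy flux q = K · i = 0.2710 × 0.0005714 = 0.0001549 m/day.
Seepage velocity v = q / n_e = 0.0001549 / 0.11 = 0.001408 m/day.
Travel time t = L / v = 2870 / 0.001408 = 2.039e+06 days = 5582 years.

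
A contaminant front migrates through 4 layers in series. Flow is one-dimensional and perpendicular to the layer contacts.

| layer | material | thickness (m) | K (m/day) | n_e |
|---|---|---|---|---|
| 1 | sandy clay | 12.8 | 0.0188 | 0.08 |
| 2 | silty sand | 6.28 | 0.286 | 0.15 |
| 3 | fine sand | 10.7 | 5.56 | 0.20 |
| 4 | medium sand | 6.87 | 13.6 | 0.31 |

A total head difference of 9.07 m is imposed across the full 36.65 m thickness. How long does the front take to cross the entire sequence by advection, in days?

485

With flow normal to the layers, continuity requires the same specific discharge q through every layer.
Σ(b_i/K_i) = 12.8/0.0188 + 6.28/0.286 + 10.7/5.56 + 6.87/13.6 = 705.2 d.
q = Δh / Σ(b_i/K_i) = 9.07 / 705.2 = 0.01286 m/day.
In each layer the seepage velocity is v_i = q/n_i, so the layer transit time is t_i = b_i·n_i / q:
  layer 1 (sandy clay): t_1 = 12.8 × 0.08 / 0.01286 = 79.62 d
  layer 2 (silty sand): t_2 = 6.28 × 0.15 / 0.01286 = 73.25 d
  layer 3 (fine sand): t_3 = 10.7 × 0.20 / 0.01286 = 166.4 d
  layer 4 (medium sand): t_4 = 6.87 × 0.31 / 0.01286 = 165.6 d
Total t = Σ t_i = 484.9 days.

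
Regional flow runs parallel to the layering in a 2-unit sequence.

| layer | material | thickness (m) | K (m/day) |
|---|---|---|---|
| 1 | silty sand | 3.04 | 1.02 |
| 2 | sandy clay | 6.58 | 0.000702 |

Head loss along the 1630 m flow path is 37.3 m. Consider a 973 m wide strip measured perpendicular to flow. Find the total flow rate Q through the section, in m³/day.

69.1

Flow is parallel to layering, so each bed carries its own Darcy discharge and the transmissivities add.
Σ(K_i·b_i) = 1.02×3.04 + 0.000702×6.58 = 3.105 m²/day.
Hydraulic gradient i = Δh / L = 37.3 / 1630 = 0.02288.
Q = Σ(K_i·b_i) · W · i = 3.105 × 973 × 0.02288 = 69.14 m³/day.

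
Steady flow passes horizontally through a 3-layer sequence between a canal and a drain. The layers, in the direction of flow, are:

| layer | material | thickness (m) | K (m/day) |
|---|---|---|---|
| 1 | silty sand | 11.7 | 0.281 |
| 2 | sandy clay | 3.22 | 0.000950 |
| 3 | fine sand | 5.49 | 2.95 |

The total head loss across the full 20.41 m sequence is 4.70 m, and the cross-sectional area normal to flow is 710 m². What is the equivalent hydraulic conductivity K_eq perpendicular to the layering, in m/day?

0.00595

Flow is perpendicular to layering, so the layers act in series and the equivalent K is the thickness-weighted harmonic mean.
Total thickness L = 11.7 + 3.22 + 5.49 = 20.41 m.
Σ(b_i/K_i) = 11.7/0.281 + 3.22/0.000950 + 5.49/2.95 = 3433 d.
K_eq = L / Σ(b_i/K_i) = 20.41 / 3433 = 0.005945 m/day.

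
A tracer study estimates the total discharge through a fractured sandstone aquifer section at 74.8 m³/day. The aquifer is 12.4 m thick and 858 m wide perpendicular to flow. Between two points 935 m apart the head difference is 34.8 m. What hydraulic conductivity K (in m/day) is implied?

0.189

Cross-sectional area A = 858 × 12.4 = 10639 m².
Hydraulic gradient i = Δh / L = 34.8 / 935 = 0.03722.
From Q = K·A·i, K = Q / (A·i) = 74.8 / (10639 × 0.03722) = 0.1889 m/day.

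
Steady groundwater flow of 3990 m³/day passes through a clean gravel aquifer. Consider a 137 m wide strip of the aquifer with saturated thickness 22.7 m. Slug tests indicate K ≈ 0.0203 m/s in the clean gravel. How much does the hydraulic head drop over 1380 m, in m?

1.01

Convert K: 0.0203 m/s × 86400 = 1754 m/day.
Cross-sectional area A = 137 × 22.7 = 3110 m².
From Q = K·A·i, i = Q / (K·A) = 3990 / (1754 × 3110) = 0.0007315.
Head loss Δh = i · L = 0.0007315 × 1380 = 1.009 m.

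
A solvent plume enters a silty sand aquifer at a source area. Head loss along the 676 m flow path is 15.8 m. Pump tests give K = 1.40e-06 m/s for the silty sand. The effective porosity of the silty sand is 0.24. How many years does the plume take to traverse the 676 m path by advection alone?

157

Convert K: 1.40e-06 m/s × 86400 = 0.1210 m/day.
Hydraulic gradient i = Δh / L = 15.8 / 676 = 0.02337.
Darcy flux q = K · i = 0.1210 × 0.02337 = 0.002827 m/day.
Seepage velocity v = q / n_e = 0.002827 / 0.24 = 0.01178 m/day.
Travel time t = L / v = 676 / 0.01178 = 57386 days = 157.1 years.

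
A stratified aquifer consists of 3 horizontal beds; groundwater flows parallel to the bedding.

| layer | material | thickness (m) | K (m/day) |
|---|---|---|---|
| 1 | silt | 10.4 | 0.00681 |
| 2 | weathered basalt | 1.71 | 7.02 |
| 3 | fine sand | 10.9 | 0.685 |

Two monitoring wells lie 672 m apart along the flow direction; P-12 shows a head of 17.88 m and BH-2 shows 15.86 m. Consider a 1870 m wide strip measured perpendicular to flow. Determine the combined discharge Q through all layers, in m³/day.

110

Flow is parallel to layering, so each bed carries its own Darcy discharge and the transmissivities add.
Σ(K_i·b_i) = 0.00681×10.4 + 7.02×1.71 + 0.685×10.9 = 19.54 m²/day.
Hydraulic gradient i = (17.88 − 15.86) / 672 = 2.02 / 672 = 0.003006.
Q = Σ(K_i·b_i) · W · i = 19.54 × 1870 × 0.003006 = 109.8 m³/day.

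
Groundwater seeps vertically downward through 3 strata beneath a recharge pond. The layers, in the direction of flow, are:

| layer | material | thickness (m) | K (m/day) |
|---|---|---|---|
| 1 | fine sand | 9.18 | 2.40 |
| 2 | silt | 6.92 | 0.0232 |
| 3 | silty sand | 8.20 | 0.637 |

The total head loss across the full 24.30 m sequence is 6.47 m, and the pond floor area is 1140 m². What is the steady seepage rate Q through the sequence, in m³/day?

23.4

Flow is perpendicular to layering, so the layers act in series and the equivalent K is the thickness-weighted harmonic mean.
Total thickness L = 9.18 + 6.92 + 8.20 = 24.30 m.
Σ(b_i/K_i) = 9.18/2.40 + 6.92/0.0232 + 8.20/0.637 = 315.0 d.
K_eq = L / Σ(b_i/K_i) = 24.30 / 315.0 = 0.07715 m/day.
Q = K_eq · A · (Δh/L) = 0.07715 × 1140 × (6.47/24.30) = 23.42 m³/day.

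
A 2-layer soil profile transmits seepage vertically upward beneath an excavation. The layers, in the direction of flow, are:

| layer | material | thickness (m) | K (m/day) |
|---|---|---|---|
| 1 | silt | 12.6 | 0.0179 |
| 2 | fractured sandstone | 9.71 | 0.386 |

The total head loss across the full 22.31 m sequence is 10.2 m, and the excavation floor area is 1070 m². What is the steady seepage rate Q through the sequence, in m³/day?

Flow is perpendicular to layering, so the layers act in series and the equivalent K is the thickness-weighted harmonic mean.
Total thickness L = 12.6 + 9.71 = 22.31 m.
Σ(b_i/K_i) = 12.6/0.0179 + 9.71/0.386 = 729.1 d.
K_eq = L / Σ(b_i/K_i) = 22.31 / 729.1 = 0.03060 m/day.
Q = K_eq · A · (Δh/L) = 0.03060 × 1070 × (10.2/22.31) = 14.97 m³/day.

15.0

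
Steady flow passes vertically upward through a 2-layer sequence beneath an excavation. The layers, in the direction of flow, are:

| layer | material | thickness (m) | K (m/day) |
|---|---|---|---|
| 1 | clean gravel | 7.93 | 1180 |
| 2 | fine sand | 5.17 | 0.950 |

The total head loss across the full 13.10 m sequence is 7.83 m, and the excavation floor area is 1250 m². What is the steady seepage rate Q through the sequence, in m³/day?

1800

Flow is perpendicular to layering, so the layers act in series and the equivalent K is the thickness-weighted harmonic mean.
Total thickness L = 7.93 + 5.17 = 13.10 m.
Σ(b_i/K_i) = 7.93/1180 + 5.17/0.950 = 5.449 d.
K_eq = L / Σ(b_i/K_i) = 13.10 / 5.449 = 2.404 m/day.
Q = K_eq · A · (Δh/L) = 2.404 × 1250 × (7.83/13.10) = 1796 m³/day.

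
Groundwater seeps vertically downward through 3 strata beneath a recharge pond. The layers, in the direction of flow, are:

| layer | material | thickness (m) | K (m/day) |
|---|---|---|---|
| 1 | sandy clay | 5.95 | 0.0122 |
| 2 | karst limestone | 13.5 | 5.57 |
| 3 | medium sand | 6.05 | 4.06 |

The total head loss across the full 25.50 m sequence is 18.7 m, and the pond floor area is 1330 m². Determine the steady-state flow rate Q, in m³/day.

50.6

Flow is perpendicular to layering, so the layers act in series and the equivalent K is the thickness-weighted harmonic mean.
Total thickness L = 5.95 + 13.5 + 6.05 = 25.50 m.
Σ(b_i/K_i) = 5.95/0.0122 + 13.5/5.57 + 6.05/4.06 = 491.6 d.
K_eq = L / Σ(b_i/K_i) = 25.50 / 491.6 = 0.05187 m/day.
Q = K_eq · A · (Δh/L) = 0.05187 × 1330 × (18.7/25.50) = 50.59 m³/day.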